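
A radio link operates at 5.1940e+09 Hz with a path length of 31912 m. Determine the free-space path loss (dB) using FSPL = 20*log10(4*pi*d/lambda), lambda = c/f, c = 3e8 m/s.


lambda = c / f = 3.0000e+08 / 5.1940e+09 = 0.05775895 m
FSPL = 20 * log10(4*pi*31912/0.05775895) = 136.8 dB

136.8 dB


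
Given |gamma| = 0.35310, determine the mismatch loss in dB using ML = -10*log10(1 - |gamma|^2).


ML = -10 * log10(1 - 0.35310^2) = -10 * log10(0.87532039) = 0.5783 dB

0.5783 dB


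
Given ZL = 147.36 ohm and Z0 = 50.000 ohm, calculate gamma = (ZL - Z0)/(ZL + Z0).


gamma = (147.36 - 50.000) / (147.36 + 50.000) = 0.4933

0.4933


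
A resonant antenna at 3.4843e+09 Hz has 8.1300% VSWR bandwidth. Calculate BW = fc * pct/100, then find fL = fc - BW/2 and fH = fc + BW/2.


BW = 3.4843e+09 * 8.1300/100 = 2.832736e+08 Hz
fL = 3.4843e+09 - 2.832736e+08/2 = 3.343e+09 Hz
fH = 3.4843e+09 + 2.832736e+08/2 = 3.626e+09 Hz

BW=2.833e+08 Hz, fL=3.343e+09 Hz, fH=3.626e+09 Hz


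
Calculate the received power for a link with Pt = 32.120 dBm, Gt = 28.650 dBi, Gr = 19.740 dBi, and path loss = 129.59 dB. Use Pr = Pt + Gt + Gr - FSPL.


Pr = 32.120 + 28.650 + 19.740 - 129.59 = -49.08 dBm

-49.08 dBm


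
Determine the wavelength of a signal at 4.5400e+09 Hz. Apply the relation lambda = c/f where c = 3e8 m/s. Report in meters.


lambda = c / f = 3.0000e+08 / 4.5400e+09 = 0.06608 m

0.06608 m


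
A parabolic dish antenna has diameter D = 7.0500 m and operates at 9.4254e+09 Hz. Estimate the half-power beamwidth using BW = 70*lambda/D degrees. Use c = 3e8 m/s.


lambda = c / f = 3.0000e+08 / 9.4254e+09 = 0.03182889 m
BW = 70 * 0.03182889 / 7.0500 = 0.3160 deg

0.3160 deg


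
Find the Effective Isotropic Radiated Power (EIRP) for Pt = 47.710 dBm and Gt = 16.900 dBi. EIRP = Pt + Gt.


EIRP = Pt + Gt = 47.710 + 16.900 = 64.61 dBm

64.61 dBm


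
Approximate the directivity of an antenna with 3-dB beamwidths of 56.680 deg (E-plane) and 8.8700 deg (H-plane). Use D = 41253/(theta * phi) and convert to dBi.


D_linear = 41253 / (56.680 * 8.8700) = 82.05444
D_dBi = 10 * log10(82.05444) = 19.14 dBi

19.14 dBi


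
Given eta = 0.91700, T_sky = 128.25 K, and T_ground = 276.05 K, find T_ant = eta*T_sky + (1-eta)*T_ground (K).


T_ant = 0.91700 * 128.25 + (1 - 0.91700) * 276.05 = 140.5 K

140.5 K


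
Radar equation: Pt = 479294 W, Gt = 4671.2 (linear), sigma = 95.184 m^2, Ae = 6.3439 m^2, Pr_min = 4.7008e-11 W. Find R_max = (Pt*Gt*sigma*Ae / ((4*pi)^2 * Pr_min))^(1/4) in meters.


R^4 = 479294*4671.2*95.184*6.3439 / ((4*pi)^2 * 4.7008e-11) = 1.821207e+20
R_max = 1.821207e+20^0.25 = 116169 m

116169 m


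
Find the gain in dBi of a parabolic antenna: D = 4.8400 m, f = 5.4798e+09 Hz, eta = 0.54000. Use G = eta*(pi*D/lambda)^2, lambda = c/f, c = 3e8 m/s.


lambda = c / f = 3.0000e+08 / 5.4798e+09 = 0.05474652 m
G_linear = 0.54000 * (pi * 4.8400 / 0.05474652)^2 = 41655.39
G_dBi = 10 * log10(41655.39) = 46.20 dBi

46.20 dBi


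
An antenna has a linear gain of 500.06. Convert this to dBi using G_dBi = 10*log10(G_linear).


G_dBi = 10 * log10(500.06) = 26.99 dBi

26.99 dBi


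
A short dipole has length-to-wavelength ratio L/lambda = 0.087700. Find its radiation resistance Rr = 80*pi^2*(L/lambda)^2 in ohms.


Rr = 80 * pi^2 * (0.087700)^2 = 80 * 9.869604 * 7.691290e-03 = 6.073 ohm

6.073 ohm


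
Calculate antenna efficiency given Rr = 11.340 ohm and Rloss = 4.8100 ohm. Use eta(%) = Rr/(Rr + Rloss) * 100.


eta = 11.340 / (11.340 + 4.8100) * 100 = 70.22%

70.22%


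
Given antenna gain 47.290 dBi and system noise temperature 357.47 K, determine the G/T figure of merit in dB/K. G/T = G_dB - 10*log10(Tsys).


G/T = 47.290 - 10*log10(357.47) = 47.290 - 25.53240 = 21.76 dB/K

21.76 dB/K


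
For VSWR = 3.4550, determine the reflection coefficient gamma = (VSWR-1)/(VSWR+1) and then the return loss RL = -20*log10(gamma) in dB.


gamma = (3.4550 - 1) / (3.4550 + 1) = 0.5510662
RL = -20 * log10(0.5510662) = 5.176 dB

5.176 dB


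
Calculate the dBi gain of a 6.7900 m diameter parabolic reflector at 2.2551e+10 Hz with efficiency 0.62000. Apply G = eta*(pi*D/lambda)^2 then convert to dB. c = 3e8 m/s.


lambda = c / f = 3.0000e+08 / 2.2551e+10 = 0.01330318 m
G_linear = 0.62000 * (pi * 6.7900 / 0.01330318)^2 = 1.594116e+06
G_dBi = 10 * log10(1.594116e+06) = 62.03 dBi

62.03 dBi


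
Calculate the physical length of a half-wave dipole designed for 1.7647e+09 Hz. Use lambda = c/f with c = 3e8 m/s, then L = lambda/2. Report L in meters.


lambda = c / f = 3.0000e+08 / 1.7647e+09 = 0.1700006 m
L = lambda / 2 = 0.1700006 / 2 = 0.08500 m

0.08500 m


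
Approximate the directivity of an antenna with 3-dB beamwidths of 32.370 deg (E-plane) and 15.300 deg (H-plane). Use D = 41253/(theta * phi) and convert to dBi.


D_linear = 41253 / (32.370 * 15.300) = 83.29547
D_dBi = 10 * log10(83.29547) = 19.21 dBi

19.21 dBi


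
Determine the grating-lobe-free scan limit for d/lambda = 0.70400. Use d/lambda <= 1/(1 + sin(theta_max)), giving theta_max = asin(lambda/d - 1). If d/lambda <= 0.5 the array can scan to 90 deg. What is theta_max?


lambda/d - 1 = 1/0.70400 - 1 = 0.4204545
theta_max = asin(0.4204545) = 24.86 deg

24.86 deg


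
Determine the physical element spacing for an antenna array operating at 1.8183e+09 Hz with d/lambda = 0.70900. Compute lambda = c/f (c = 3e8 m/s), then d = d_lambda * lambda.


lambda = c / f = 3.0000e+08 / 1.8183e+09 = 0.1649893 m
d = 0.70900 * 0.1649893 = 0.1170 m

0.1170 m


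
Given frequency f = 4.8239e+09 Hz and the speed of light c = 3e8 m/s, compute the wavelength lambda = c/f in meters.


lambda = c / f = 3.0000e+08 / 4.8239e+09 = 0.06219 m

0.06219 m


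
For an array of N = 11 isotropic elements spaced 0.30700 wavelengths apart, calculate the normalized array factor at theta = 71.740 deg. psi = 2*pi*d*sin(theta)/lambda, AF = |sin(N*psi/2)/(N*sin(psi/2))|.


psi = 2*pi*0.30700*sin(71.740 deg) = 1.831805 rad
AF = |sin(11*1.831805/2) / (11*sin(1.831805/2))| = 0.06938

0.06938


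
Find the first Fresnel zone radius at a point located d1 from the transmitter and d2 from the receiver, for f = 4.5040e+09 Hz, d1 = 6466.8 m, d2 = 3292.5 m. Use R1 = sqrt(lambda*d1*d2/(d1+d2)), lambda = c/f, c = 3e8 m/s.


lambda = c / f = 3.0000e+08 / 4.5040e+09 = 0.06660746 m
R1 = sqrt(0.06660746 * 6466.8 * 3292.5 / (6466.8 + 3292.5)) = 12.05 m

12.05 m


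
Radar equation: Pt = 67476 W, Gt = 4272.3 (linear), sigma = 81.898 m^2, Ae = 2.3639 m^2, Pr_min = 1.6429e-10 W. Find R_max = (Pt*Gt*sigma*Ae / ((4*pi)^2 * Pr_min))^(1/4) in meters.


R^4 = 67476*4272.3*81.898*2.3639 / ((4*pi)^2 * 1.6429e-10) = 2.151209e+18
R_max = 2.151209e+18^0.25 = 38298 m

38298 m


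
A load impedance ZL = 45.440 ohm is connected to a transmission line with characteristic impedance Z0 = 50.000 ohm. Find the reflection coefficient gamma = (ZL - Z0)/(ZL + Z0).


gamma = (45.440 - 50.000) / (45.440 + 50.000) = -0.04778

-0.04778


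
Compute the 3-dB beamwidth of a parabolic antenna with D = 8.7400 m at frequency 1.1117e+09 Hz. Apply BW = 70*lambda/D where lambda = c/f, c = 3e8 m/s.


lambda = c / f = 3.0000e+08 / 1.1117e+09 = 0.2698570 m
BW = 70 * 0.2698570 / 8.7400 = 2.161 deg

2.161 deg


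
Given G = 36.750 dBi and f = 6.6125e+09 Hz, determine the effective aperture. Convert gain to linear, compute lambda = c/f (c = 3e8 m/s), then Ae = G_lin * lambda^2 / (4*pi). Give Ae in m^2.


lambda = c / f = 3.0000e+08 / 6.6125e+09 = 0.04536862 m
G_linear = 10^(36.750/10) = 4731.513
Ae = G_linear * lambda^2 / (4*pi) = 4731.513 * 0.04536862^2 / (4*pi) = 0.7750 m^2

0.7750 m^2


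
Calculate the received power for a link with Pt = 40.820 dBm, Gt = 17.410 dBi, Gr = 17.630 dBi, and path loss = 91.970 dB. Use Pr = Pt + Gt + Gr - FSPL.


Pr = 40.820 + 17.410 + 17.630 - 91.970 = -16.11 dBm

-16.11 dBm


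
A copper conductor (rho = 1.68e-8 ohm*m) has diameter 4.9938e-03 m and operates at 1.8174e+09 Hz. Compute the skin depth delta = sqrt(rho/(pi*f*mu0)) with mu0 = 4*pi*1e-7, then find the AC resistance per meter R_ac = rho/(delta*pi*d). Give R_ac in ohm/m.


delta = sqrt(1.68e-8 / (pi * 1.8174e+09 * 4*pi*1e-7)) = 1.530205e-06 m
R_ac = 1.68e-8 / (1.530205e-06 * pi * 4.9938e-03) = 0.6998 ohm/m

0.6998 ohm/m


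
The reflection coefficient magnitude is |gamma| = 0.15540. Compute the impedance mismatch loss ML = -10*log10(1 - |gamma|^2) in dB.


ML = -10 * log10(1 - 0.15540^2) = -10 * log10(0.97585084) = 0.1062 dB

0.1062 dB


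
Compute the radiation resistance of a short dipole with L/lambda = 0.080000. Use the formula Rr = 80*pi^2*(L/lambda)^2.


Rr = 80 * pi^2 * (0.080000)^2 = 80 * 9.869604 * 6.400000e-03 = 5.053 ohm

5.053 ohm


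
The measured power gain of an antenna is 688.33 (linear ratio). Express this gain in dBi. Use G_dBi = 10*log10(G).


G_dBi = 10 * log10(688.33) = 28.38 dBi

28.38 dBi


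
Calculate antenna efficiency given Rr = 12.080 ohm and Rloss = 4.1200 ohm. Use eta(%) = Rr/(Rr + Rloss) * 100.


eta = 12.080 / (12.080 + 4.1200) * 100 = 74.57%

74.57%


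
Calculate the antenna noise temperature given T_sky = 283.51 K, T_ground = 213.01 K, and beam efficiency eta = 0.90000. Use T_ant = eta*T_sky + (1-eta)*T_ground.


T_ant = 0.90000 * 283.51 + (1 - 0.90000) * 213.01 = 276.5 K

276.5 K


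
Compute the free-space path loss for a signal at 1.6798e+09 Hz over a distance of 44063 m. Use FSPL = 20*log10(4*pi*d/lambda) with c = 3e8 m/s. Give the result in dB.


lambda = c / f = 3.0000e+08 / 1.6798e+09 = 0.1785927 m
FSPL = 20 * log10(4*pi*44063/0.1785927) = 129.8 dB

129.8 dB


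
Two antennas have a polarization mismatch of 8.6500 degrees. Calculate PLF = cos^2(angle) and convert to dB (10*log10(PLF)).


PLF_linear = cos^2(8.6500 deg) = 0.9773804
PLF_dB = 10 * log10(0.9773804) = -0.09936 dB

-0.09936 dB


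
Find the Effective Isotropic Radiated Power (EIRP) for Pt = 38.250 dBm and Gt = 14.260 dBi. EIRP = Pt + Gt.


EIRP = Pt + Gt = 38.250 + 14.260 = 52.51 dBm

52.51 dBm


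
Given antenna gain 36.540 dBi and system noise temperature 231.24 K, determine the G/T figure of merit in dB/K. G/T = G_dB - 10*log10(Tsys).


G/T = 36.540 - 10*log10(231.24) = 36.540 - 23.64063 = 12.90 dB/K

12.90 dB/K


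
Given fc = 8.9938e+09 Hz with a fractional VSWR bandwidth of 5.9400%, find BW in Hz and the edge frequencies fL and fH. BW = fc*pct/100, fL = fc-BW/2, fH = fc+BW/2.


BW = 8.9938e+09 * 5.9400/100 = 5.342317e+08 Hz
fL = 8.9938e+09 - 5.342317e+08/2 = 8.727e+09 Hz
fH = 8.9938e+09 + 5.342317e+08/2 = 9.261e+09 Hz

BW=5.342e+08 Hz, fL=8.727e+09 Hz, fH=9.261e+09 Hz


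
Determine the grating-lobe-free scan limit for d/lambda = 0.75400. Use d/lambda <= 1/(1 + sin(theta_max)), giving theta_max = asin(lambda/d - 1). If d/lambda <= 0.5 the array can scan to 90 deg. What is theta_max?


lambda/d - 1 = 1/0.75400 - 1 = 0.3262599
theta_max = asin(0.3262599) = 19.04 deg

19.04 deg


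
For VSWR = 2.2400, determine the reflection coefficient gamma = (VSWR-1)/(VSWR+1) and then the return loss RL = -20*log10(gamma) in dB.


gamma = (2.2400 - 1) / (2.2400 + 1) = 0.3827160
RL = -20 * log10(0.3827160) = 8.342 dB

8.342 dB


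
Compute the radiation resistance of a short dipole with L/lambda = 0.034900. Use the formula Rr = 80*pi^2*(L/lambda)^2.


Rr = 80 * pi^2 * (0.034900)^2 = 80 * 9.869604 * 1.218010e-03 = 0.9617 ohm

0.9617 ohm


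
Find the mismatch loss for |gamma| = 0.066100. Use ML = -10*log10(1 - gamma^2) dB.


ML = -10 * log10(1 - 0.066100^2) = -10 * log10(0.99563079) = 0.01902 dB

0.01902 dB


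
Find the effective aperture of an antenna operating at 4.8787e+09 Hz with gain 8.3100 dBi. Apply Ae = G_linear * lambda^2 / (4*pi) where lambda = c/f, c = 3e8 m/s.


lambda = c / f = 3.0000e+08 / 4.8787e+09 = 0.06149179 m
G_linear = 10^(8.3100/10) = 6.776415
Ae = G_linear * lambda^2 / (4*pi) = 6.776415 * 0.06149179^2 / (4*pi) = 2.039e-03 m^2

2.039e-03 m^2


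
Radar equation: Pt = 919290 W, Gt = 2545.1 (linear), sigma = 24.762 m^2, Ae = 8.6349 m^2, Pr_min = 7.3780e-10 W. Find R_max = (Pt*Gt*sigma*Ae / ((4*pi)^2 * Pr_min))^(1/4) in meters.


R^4 = 919290*2545.1*24.762*8.6349 / ((4*pi)^2 * 7.3780e-10) = 4.293802e+18
R_max = 4.293802e+18^0.25 = 45521 m

45521 m


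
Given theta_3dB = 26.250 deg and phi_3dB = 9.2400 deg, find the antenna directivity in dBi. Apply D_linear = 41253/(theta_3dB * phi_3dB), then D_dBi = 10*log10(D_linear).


D_linear = 41253 / (26.250 * 9.2400) = 170.0804
D_dBi = 10 * log10(170.0804) = 22.31 dBi

22.31 dBi


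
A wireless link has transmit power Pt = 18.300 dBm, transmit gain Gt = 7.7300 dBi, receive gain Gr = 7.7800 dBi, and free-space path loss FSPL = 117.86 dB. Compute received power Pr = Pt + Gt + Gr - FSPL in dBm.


Pr = 18.300 + 7.7300 + 7.7800 - 117.86 = -84.05 dBm

-84.05 dBm


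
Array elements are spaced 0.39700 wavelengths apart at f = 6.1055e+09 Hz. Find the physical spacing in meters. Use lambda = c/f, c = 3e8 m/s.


lambda = c / f = 3.0000e+08 / 6.1055e+09 = 0.04913602 m
d = 0.39700 * 0.04913602 = 0.01951 m

0.01951 m


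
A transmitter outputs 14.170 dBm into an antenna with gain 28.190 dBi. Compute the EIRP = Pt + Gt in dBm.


EIRP = Pt + Gt = 14.170 + 28.190 = 42.36 dBm

42.36 dBm


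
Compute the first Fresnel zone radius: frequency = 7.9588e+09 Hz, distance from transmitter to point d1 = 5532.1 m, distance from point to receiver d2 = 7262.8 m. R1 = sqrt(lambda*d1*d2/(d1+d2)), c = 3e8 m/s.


lambda = c / f = 3.0000e+08 / 7.9588e+09 = 0.03769412 m
R1 = sqrt(0.03769412 * 5532.1 * 7262.8 / (5532.1 + 7262.8)) = 10.88 m

10.88 m


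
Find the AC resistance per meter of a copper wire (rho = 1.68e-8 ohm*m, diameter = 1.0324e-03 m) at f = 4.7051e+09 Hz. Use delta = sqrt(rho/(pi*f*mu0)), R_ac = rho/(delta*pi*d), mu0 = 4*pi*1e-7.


delta = sqrt(1.68e-8 / (pi * 4.7051e+09 * 4*pi*1e-7)) = 9.510215e-07 m
R_ac = 1.68e-8 / (9.510215e-07 * pi * 1.0324e-03) = 5.447 ohm/m

5.447 ohm/m


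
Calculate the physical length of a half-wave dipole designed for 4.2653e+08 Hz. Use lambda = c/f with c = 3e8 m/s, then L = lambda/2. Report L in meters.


lambda = c / f = 3.0000e+08 / 4.2653e+08 = 0.7033503 m
L = lambda / 2 = 0.7033503 / 2 = 0.3517 m

0.3517 m


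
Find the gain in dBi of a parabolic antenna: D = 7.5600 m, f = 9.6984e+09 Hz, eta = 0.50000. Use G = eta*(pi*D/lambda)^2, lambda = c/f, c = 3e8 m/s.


lambda = c / f = 3.0000e+08 / 9.6984e+09 = 0.03093294 m
G_linear = 0.50000 * (pi * 7.5600 / 0.03093294)^2 = 294761.6
G_dBi = 10 * log10(294761.6) = 54.69 dBi

54.69 dBi


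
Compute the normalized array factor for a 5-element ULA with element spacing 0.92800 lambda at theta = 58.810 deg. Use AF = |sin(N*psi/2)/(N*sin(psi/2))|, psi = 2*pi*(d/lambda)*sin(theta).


psi = 2*pi*0.92800*sin(58.810 deg) = 4.987982 rad
AF = |sin(5*4.987982/2) / (5*sin(4.987982/2))| = 0.03191

0.03191


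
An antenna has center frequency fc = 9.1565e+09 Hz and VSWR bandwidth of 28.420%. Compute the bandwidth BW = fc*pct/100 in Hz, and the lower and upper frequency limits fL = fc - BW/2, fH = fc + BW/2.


BW = 9.1565e+09 * 28.420/100 = 2.602277e+09 Hz
fL = 9.1565e+09 - 2.602277e+09/2 = 7.855e+09 Hz
fH = 9.1565e+09 + 2.602277e+09/2 = 1.046e+10 Hz

BW=2.602e+09 Hz, fL=7.855e+09 Hz, fH=1.046e+10 Hz


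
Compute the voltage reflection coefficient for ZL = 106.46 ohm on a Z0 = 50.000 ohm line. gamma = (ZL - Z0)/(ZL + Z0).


gamma = (106.46 - 50.000) / (106.46 + 50.000) = 0.3609

0.3609


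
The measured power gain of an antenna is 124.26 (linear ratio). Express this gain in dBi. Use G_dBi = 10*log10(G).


G_dBi = 10 * log10(124.26) = 20.94 dBi

20.94 dBi


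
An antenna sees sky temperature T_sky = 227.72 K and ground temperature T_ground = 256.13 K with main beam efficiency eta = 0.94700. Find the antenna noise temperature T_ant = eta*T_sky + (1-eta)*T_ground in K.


T_ant = 0.94700 * 227.72 + (1 - 0.94700) * 256.13 = 229.2 K

229.2 K


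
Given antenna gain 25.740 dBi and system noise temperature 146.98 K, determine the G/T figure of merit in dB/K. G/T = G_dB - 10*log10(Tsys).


G/T = 25.740 - 10*log10(146.98) = 25.740 - 21.67258 = 4.067 dB/K

4.067 dB/K


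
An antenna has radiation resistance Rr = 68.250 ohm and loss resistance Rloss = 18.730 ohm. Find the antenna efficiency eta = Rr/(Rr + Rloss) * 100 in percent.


eta = 68.250 / (68.250 + 18.730) * 100 = 78.47%

78.47%


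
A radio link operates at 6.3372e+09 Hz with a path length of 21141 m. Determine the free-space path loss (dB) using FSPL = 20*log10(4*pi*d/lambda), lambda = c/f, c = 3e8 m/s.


lambda = c / f = 3.0000e+08 / 6.3372e+09 = 0.04733952 m
FSPL = 20 * log10(4*pi*21141/0.04733952) = 135.0 dB

135.0 dB


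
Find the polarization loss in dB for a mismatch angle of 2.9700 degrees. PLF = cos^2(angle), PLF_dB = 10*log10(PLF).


PLF_linear = cos^2(2.9700 deg) = 0.9973154
PLF_dB = 10 * log10(0.9973154) = -0.01167 dB

-0.01167 dB


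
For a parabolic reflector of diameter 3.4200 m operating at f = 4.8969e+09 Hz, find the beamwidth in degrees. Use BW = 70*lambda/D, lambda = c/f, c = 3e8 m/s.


lambda = c / f = 3.0000e+08 / 4.8969e+09 = 0.06126325 m
BW = 70 * 0.06126325 / 3.4200 = 1.254 deg

1.254 deg


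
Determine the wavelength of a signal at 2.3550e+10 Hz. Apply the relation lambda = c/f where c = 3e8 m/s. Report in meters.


lambda = c / f = 3.0000e+08 / 2.3550e+10 = 0.01274 m

0.01274 m


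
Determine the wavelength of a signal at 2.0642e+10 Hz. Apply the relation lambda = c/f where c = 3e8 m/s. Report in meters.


lambda = c / f = 3.0000e+08 / 2.0642e+10 = 0.01453 m

0.01453 m


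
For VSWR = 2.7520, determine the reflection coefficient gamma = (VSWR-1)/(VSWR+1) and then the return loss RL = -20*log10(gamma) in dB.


gamma = (2.7520 - 1) / (2.7520 + 1) = 0.4669510
RL = -20 * log10(0.4669510) = 6.615 dB

6.615 dB


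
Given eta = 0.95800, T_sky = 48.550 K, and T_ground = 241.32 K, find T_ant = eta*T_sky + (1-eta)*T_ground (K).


T_ant = 0.95800 * 48.550 + (1 - 0.95800) * 241.32 = 56.65 K

56.65 K


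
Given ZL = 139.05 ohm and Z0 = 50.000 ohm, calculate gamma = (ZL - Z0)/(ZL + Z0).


gamma = (139.05 - 50.000) / (139.05 + 50.000) = 0.4710

0.4710


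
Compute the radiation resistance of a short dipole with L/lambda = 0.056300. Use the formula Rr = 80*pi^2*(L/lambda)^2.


Rr = 80 * pi^2 * (0.056300)^2 = 80 * 9.869604 * 3.169690e-03 = 2.503 ohm

2.503 ohm


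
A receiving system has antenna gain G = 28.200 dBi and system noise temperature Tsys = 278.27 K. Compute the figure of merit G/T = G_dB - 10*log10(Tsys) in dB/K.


G/T = 28.200 - 10*log10(278.27) = 28.200 - 24.44466 = 3.755 dB/K

3.755 dB/K


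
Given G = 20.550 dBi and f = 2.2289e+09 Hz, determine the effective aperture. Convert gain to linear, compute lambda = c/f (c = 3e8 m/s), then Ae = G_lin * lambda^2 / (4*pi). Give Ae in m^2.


lambda = c / f = 3.0000e+08 / 2.2289e+09 = 0.1345955 m
G_linear = 10^(20.550/10) = 113.5011
Ae = G_linear * lambda^2 / (4*pi) = 113.5011 * 0.1345955^2 / (4*pi) = 0.1636 m^2

0.1636 m^2


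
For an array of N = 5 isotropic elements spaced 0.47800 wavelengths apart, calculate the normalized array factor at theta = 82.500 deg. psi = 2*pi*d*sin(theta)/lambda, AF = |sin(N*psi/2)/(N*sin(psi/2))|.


psi = 2*pi*0.47800*sin(82.500 deg) = 2.977668 rad
AF = |sin(5*2.977668/2) / (5*sin(2.977668/2))| = 0.1841

0.1841


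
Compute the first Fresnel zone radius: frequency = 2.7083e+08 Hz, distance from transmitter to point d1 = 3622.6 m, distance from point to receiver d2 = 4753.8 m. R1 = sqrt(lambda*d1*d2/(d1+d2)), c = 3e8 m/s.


lambda = c / f = 3.0000e+08 / 2.7083e+08 = 1.107706 m
R1 = sqrt(1.107706 * 3622.6 * 4753.8 / (3622.6 + 4753.8)) = 47.72 m

47.72 m


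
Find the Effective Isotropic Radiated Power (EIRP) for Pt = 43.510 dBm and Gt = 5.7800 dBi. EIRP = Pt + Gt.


EIRP = Pt + Gt = 43.510 + 5.7800 = 49.29 dBm

49.29 dBm


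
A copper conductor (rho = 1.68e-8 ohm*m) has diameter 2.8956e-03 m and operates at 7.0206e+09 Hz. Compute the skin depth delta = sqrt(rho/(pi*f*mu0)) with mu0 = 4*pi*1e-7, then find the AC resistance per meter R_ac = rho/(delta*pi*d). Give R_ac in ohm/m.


delta = sqrt(1.68e-8 / (pi * 7.0206e+09 * 4*pi*1e-7)) = 7.785521e-07 m
R_ac = 1.68e-8 / (7.785521e-07 * pi * 2.8956e-03) = 2.372 ohm/m

2.372 ohm/m


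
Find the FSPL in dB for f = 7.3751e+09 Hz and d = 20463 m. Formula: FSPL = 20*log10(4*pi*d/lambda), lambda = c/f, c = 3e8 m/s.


lambda = c / f = 3.0000e+08 / 7.3751e+09 = 0.04067741 m
FSPL = 20 * log10(4*pi*20463/0.04067741) = 136.0 dB

136.0 dB


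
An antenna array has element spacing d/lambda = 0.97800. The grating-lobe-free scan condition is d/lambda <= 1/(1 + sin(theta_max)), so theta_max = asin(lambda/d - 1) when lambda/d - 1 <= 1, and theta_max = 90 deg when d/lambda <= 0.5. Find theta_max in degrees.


lambda/d - 1 = 1/0.97800 - 1 = 0.02249489
theta_max = asin(0.02249489) = 1.289 deg

1.289 deg


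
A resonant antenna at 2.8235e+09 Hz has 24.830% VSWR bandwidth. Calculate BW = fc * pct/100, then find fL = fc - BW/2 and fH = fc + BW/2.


BW = 2.8235e+09 * 24.830/100 = 7.010750e+08 Hz
fL = 2.8235e+09 - 7.010750e+08/2 = 2.473e+09 Hz
fH = 2.8235e+09 + 7.010750e+08/2 = 3.174e+09 Hz

BW=7.011e+08 Hz, fL=2.473e+09 Hz, fH=3.174e+09 Hz


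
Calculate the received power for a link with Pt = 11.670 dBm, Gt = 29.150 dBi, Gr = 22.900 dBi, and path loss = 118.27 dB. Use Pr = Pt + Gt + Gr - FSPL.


Pr = 11.670 + 29.150 + 22.900 - 118.27 = -54.55 dBm

-54.55 dBm


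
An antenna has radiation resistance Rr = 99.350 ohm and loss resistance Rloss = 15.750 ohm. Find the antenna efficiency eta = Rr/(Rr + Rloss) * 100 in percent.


eta = 99.350 / (99.350 + 15.750) * 100 = 86.32%

86.32%


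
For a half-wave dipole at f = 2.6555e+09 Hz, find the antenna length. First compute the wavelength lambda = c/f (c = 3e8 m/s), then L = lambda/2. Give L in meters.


lambda = c / f = 3.0000e+08 / 2.6555e+09 = 0.1129731 m
L = lambda / 2 = 0.1129731 / 2 = 0.05649 m

0.05649 m


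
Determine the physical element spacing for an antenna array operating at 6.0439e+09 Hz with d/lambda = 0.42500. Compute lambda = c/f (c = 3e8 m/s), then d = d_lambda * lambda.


lambda = c / f = 3.0000e+08 / 6.0439e+09 = 0.04963682 m
d = 0.42500 * 0.04963682 = 0.02110 m

0.02110 m


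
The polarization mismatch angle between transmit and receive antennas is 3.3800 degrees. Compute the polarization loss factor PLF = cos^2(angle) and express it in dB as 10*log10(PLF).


PLF_linear = cos^2(3.3800 deg) = 0.9965240
PLF_dB = 10 * log10(0.9965240) = -0.01512 dB

-0.01512 dB


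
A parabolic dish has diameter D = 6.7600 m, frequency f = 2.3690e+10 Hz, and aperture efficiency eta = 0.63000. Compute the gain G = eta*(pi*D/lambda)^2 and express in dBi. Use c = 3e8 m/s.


lambda = c / f = 3.0000e+08 / 2.3690e+10 = 0.01266357 m
G_linear = 0.63000 * (pi * 6.7600 / 0.01266357)^2 = 1.771827e+06
G_dBi = 10 * log10(1.771827e+06) = 62.48 dBi

62.48 dBi


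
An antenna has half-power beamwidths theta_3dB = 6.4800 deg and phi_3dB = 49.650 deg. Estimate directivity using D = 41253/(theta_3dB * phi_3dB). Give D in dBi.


D_linear = 41253 / (6.4800 * 49.650) = 128.2216
D_dBi = 10 * log10(128.2216) = 21.08 dBi

21.08 dBi


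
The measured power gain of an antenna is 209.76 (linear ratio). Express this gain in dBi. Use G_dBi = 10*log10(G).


G_dBi = 10 * log10(209.76) = 23.22 dBi

23.22 dBi


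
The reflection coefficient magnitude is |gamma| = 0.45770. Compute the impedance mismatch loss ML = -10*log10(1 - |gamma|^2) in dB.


ML = -10 * log10(1 - 0.45770^2) = -10 * log10(0.79051071) = 1.021 dB

1.021 dB


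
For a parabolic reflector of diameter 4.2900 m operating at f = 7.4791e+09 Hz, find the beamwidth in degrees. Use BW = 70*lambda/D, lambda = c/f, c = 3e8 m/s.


lambda = c / f = 3.0000e+08 / 7.4791e+09 = 0.04011178 m
BW = 70 * 0.04011178 / 4.2900 = 0.6545 deg

0.6545 deg


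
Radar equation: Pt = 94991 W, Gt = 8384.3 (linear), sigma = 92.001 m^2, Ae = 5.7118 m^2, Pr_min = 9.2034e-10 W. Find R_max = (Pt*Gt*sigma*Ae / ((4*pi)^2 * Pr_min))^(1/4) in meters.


R^4 = 94991*8384.3*92.001*5.7118 / ((4*pi)^2 * 9.2034e-10) = 2.879697e+18
R_max = 2.879697e+18^0.25 = 41194 m

41194 m


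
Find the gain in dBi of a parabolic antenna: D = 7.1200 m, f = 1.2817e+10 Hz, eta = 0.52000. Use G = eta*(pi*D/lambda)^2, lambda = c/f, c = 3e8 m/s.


lambda = c / f = 3.0000e+08 / 1.2817e+10 = 0.02340641 m
G_linear = 0.52000 * (pi * 7.1200 / 0.02340641)^2 = 474890.5
G_dBi = 10 * log10(474890.5) = 56.77 dBi

56.77 dBi


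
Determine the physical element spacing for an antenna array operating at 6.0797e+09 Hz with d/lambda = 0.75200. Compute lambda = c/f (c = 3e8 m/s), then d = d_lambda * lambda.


lambda = c / f = 3.0000e+08 / 6.0797e+09 = 0.04934454 m
d = 0.75200 * 0.04934454 = 0.03711 m

0.03711 m


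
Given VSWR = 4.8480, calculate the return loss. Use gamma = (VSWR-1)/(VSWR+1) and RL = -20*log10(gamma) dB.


gamma = (4.8480 - 1) / (4.8480 + 1) = 0.6580027
RL = -20 * log10(0.6580027) = 3.635 dB

3.635 dB


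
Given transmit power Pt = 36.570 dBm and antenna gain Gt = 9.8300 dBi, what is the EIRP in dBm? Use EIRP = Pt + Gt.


EIRP = Pt + Gt = 36.570 + 9.8300 = 46.40 dBm

46.40 dBm


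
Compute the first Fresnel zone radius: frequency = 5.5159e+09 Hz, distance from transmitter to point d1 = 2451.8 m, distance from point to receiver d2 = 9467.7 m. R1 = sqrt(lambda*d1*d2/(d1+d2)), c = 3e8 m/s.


lambda = c / f = 3.0000e+08 / 5.5159e+09 = 0.05438822 m
R1 = sqrt(0.05438822 * 2451.8 * 9467.7 / (2451.8 + 9467.7)) = 10.29 m

10.29 m


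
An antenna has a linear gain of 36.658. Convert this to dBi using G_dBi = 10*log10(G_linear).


G_dBi = 10 * log10(36.658) = 15.64 dBi

15.64 dBi


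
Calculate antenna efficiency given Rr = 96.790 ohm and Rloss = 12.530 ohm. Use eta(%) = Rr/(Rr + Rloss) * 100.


eta = 96.790 / (96.790 + 12.530) * 100 = 88.54%

88.54%


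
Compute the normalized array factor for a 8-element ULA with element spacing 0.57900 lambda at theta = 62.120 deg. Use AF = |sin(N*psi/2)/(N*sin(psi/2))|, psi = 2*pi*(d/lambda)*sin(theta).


psi = 2*pi*0.57900*sin(62.120 deg) = 3.215702 rad
AF = |sin(8*3.215702/2) / (8*sin(3.215702/2))| = 0.03654

0.03654


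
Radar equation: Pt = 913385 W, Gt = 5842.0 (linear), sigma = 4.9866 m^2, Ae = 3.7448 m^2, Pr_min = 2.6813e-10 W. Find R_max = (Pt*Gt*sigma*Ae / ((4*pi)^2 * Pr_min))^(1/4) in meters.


R^4 = 913385*5842.0*4.9866*3.7448 / ((4*pi)^2 * 2.6813e-10) = 2.353333e+18
R_max = 2.353333e+18^0.25 = 39167 m

39167 m


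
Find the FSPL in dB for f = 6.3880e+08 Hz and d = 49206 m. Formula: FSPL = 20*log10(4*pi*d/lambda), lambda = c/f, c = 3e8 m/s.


lambda = c / f = 3.0000e+08 / 6.3880e+08 = 0.4696306 m
FSPL = 20 * log10(4*pi*49206/0.4696306) = 122.4 dB

122.4 dB


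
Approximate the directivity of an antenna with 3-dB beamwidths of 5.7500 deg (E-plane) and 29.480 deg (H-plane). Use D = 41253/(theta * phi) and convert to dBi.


D_linear = 41253 / (5.7500 * 29.480) = 243.3662
D_dBi = 10 * log10(243.3662) = 23.86 dBi

23.86 dBi


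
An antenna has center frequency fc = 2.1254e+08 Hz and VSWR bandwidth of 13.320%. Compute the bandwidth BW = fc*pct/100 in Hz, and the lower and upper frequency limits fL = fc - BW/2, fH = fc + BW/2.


BW = 2.1254e+08 * 13.320/100 = 2.831033e+07 Hz
fL = 2.1254e+08 - 2.831033e+07/2 = 1.984e+08 Hz
fH = 2.1254e+08 + 2.831033e+07/2 = 2.267e+08 Hz

BW=2.831e+07 Hz, fL=1.984e+08 Hz, fH=2.267e+08 Hz


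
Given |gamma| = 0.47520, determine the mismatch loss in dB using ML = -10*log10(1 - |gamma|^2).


ML = -10 * log10(1 - 0.47520^2) = -10 * log10(0.77418496) = 1.112 dB

1.112 dB


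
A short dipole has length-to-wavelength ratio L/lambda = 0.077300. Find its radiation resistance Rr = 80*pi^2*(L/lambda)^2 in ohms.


Rr = 80 * pi^2 * (0.077300)^2 = 80 * 9.869604 * 5.975290e-03 = 4.718 ohm

4.718 ohm


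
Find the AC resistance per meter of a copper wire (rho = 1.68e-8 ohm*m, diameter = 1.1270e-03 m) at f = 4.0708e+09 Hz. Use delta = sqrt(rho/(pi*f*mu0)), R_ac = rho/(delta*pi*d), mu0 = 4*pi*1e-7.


delta = sqrt(1.68e-8 / (pi * 4.0708e+09 * 4*pi*1e-7)) = 1.022433e-06 m
R_ac = 1.68e-8 / (1.022433e-06 * pi * 1.1270e-03) = 4.641 ohm/m

4.641 ohm/m


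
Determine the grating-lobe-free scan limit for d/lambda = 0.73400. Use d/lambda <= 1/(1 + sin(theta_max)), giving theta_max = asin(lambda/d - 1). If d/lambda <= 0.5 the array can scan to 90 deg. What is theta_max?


lambda/d - 1 = 1/0.73400 - 1 = 0.3623978
theta_max = asin(0.3623978) = 21.25 deg

21.25 deg


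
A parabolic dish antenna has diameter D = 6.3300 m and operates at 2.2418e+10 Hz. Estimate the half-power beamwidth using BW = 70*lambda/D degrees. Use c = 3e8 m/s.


lambda = c / f = 3.0000e+08 / 2.2418e+10 = 0.01338210 m
BW = 70 * 0.01338210 / 6.3300 = 0.1480 deg

0.1480 deg


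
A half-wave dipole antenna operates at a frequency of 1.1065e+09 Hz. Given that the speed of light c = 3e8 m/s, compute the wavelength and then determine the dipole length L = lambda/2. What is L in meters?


lambda = c / f = 3.0000e+08 / 1.1065e+09 = 0.2711252 m
L = lambda / 2 = 0.2711252 / 2 = 0.1356 m

0.1356 m


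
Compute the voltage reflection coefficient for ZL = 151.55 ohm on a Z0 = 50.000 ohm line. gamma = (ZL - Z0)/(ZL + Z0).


gamma = (151.55 - 50.000) / (151.55 + 50.000) = 0.5038

0.5038


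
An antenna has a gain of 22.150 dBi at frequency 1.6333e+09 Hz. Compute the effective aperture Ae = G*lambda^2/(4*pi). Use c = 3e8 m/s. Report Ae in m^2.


lambda = c / f = 3.0000e+08 / 1.6333e+09 = 0.1836772 m
G_linear = 10^(22.150/10) = 164.0590
Ae = G_linear * lambda^2 / (4*pi) = 164.0590 * 0.1836772^2 / (4*pi) = 0.4405 m^2

0.4405 m^2


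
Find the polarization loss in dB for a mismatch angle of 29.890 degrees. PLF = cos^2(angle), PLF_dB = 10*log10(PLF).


PLF_linear = cos^2(29.890 deg) = 0.7516608
PLF_dB = 10 * log10(0.7516608) = -1.240 dB

-1.240 dB


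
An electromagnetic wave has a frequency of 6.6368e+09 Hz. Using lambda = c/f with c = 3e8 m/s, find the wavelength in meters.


lambda = c / f = 3.0000e+08 / 6.6368e+09 = 0.04520 m

0.04520 m


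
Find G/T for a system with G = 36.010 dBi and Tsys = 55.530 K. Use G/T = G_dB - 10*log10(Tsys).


G/T = 36.010 - 10*log10(55.530) = 36.010 - 17.44528 = 18.56 dB/K

18.56 dB/K


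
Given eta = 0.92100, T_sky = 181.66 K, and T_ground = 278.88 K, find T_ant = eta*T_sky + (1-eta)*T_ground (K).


T_ant = 0.92100 * 181.66 + (1 - 0.92100) * 278.88 = 189.3 K

189.3 K


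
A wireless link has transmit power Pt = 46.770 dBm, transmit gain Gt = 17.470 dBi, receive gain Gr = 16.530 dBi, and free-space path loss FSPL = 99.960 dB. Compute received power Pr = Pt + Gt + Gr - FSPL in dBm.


Pr = 46.770 + 17.470 + 16.530 - 99.960 = -19.19 dBm

-19.19 dBm


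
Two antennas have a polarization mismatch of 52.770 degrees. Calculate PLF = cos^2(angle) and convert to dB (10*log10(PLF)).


PLF_linear = cos^2(52.770 deg) = 0.3660445
PLF_dB = 10 * log10(0.3660445) = -4.365 dB

-4.365 dB


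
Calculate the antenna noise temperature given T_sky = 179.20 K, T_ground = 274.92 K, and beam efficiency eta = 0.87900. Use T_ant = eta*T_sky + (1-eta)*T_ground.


T_ant = 0.87900 * 179.20 + (1 - 0.87900) * 274.92 = 190.8 K

190.8 K


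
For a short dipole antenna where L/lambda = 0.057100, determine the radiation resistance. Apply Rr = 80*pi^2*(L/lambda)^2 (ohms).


Rr = 80 * pi^2 * (0.057100)^2 = 80 * 9.869604 * 3.260410e-03 = 2.574 ohm

2.574 ohm


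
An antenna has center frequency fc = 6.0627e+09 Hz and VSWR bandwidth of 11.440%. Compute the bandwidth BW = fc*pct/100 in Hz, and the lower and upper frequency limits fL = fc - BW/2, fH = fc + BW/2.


BW = 6.0627e+09 * 11.440/100 = 6.935729e+08 Hz
fL = 6.0627e+09 - 6.935729e+08/2 = 5.716e+09 Hz
fH = 6.0627e+09 + 6.935729e+08/2 = 6.409e+09 Hz

BW=6.936e+08 Hz, fL=5.716e+09 Hz, fH=6.409e+09 Hz


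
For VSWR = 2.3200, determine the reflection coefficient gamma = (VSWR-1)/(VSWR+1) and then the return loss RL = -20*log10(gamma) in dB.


gamma = (2.3200 - 1) / (2.3200 + 1) = 0.3975904
RL = -20 * log10(0.3975904) = 8.011 dB

8.011 dB


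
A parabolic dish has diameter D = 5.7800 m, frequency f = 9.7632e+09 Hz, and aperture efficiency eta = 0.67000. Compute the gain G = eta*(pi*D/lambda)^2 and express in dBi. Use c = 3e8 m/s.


lambda = c / f = 3.0000e+08 / 9.7632e+09 = 0.03072763 m
G_linear = 0.67000 * (pi * 5.7800 / 0.03072763)^2 = 233976.4
G_dBi = 10 * log10(233976.4) = 53.69 dBi

53.69 dBi


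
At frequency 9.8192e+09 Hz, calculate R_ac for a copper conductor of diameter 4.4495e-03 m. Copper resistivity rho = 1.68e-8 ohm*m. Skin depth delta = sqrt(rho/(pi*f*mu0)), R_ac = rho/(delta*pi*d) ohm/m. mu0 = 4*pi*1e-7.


delta = sqrt(1.68e-8 / (pi * 9.8192e+09 * 4*pi*1e-7)) = 6.583195e-07 m
R_ac = 1.68e-8 / (6.583195e-07 * pi * 4.4495e-03) = 1.826 ohm/m

1.826 ohm/m


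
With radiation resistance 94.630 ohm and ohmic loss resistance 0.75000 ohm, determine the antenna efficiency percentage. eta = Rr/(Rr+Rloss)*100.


eta = 94.630 / (94.630 + 0.75000) * 100 = 99.21%

99.21%


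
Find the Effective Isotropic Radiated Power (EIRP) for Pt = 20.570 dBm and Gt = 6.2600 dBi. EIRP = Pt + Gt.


EIRP = Pt + Gt = 20.570 + 6.2600 = 26.83 dBm

26.83 dBm


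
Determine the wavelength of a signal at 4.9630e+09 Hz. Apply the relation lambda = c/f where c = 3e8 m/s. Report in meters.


lambda = c / f = 3.0000e+08 / 4.9630e+09 = 0.06045 m

0.06045 m


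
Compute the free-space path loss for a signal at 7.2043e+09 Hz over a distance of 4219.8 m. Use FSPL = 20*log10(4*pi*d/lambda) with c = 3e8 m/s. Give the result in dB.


lambda = c / f = 3.0000e+08 / 7.2043e+09 = 0.04164180 m
FSPL = 20 * log10(4*pi*4219.8/0.04164180) = 122.1 dB

122.1 dB


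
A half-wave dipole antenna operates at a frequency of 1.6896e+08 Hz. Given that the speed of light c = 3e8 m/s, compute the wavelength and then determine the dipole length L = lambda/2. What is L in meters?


lambda = c / f = 3.0000e+08 / 1.6896e+08 = 1.775568 m
L = lambda / 2 = 1.775568 / 2 = 0.8878 m

0.8878 m


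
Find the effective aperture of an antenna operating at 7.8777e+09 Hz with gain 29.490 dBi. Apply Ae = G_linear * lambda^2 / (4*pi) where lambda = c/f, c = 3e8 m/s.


lambda = c / f = 3.0000e+08 / 7.8777e+09 = 0.03808218 m
G_linear = 10^(29.490/10) = 889.2011
Ae = G_linear * lambda^2 / (4*pi) = 889.2011 * 0.03808218^2 / (4*pi) = 0.1026 m^2

0.1026 m^2


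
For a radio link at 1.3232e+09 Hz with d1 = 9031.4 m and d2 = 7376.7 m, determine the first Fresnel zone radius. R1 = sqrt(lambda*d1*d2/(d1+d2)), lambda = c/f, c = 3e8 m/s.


lambda = c / f = 3.0000e+08 / 1.3232e+09 = 0.2267231 m
R1 = sqrt(0.2267231 * 9031.4 * 7376.7 / (9031.4 + 7376.7)) = 30.34 m

30.34 m


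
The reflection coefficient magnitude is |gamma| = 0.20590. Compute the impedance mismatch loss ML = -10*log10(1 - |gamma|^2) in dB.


ML = -10 * log10(1 - 0.20590^2) = -10 * log10(0.95760519) = 0.1881 dB

0.1881 dB


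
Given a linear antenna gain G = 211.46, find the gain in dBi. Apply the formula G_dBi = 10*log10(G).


G_dBi = 10 * log10(211.46) = 23.25 dBi

23.25 dBi


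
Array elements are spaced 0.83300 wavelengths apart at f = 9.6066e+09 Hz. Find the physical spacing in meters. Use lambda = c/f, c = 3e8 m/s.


lambda = c / f = 3.0000e+08 / 9.6066e+09 = 0.03122853 m
d = 0.83300 * 0.03122853 = 0.02601 m

0.02601 m


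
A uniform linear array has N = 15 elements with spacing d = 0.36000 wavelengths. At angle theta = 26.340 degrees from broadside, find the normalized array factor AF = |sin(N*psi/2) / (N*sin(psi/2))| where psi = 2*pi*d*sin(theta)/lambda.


psi = 2*pi*0.36000*sin(26.340 deg) = 1.003619 rad
AF = |sin(15*1.003619/2) / (15*sin(1.003619/2))| = 0.1313

0.1313


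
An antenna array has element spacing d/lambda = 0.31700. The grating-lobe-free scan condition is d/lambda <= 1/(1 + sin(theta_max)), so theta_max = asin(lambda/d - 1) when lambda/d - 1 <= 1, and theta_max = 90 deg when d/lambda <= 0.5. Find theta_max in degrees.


lambda/d - 1 = 1/0.31700 - 1 = 2.154574 >= 1
d/lambda <= 0.5, so the array can scan to endfire without grating lobes: theta_max = 90 deg

90 deg


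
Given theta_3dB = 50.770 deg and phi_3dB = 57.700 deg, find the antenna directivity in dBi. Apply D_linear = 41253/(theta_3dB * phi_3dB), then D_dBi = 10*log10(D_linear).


D_linear = 41253 / (50.770 * 57.700) = 14.08227
D_dBi = 10 * log10(14.08227) = 11.49 dBi

11.49 dBi


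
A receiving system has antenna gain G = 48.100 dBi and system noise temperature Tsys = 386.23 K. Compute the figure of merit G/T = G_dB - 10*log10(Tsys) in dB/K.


G/T = 48.100 - 10*log10(386.23) = 48.100 - 25.86846 = 22.23 dB/K

22.23 dB/K


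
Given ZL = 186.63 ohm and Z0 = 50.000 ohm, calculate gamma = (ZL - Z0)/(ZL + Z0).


gamma = (186.63 - 50.000) / (186.63 + 50.000) = 0.5774

0.5774


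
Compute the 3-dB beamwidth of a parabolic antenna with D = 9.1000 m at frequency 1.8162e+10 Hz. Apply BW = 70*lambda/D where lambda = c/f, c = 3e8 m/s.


lambda = c / f = 3.0000e+08 / 1.8162e+10 = 0.01651800 m
BW = 70 * 0.01651800 / 9.1000 = 0.1271 deg

0.1271 deg


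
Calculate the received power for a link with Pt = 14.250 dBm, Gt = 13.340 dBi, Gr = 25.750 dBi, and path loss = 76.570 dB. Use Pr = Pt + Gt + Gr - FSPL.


Pr = 14.250 + 13.340 + 25.750 - 76.570 = -23.23 dBm

-23.23 dBm


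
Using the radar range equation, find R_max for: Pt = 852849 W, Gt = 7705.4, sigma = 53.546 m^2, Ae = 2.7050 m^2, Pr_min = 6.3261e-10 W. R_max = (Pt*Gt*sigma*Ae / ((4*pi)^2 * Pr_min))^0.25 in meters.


R^4 = 852849*7705.4*53.546*2.7050 / ((4*pi)^2 * 6.3261e-10) = 9.528090e+18
R_max = 9.528090e+18^0.25 = 55559 m

55559 m


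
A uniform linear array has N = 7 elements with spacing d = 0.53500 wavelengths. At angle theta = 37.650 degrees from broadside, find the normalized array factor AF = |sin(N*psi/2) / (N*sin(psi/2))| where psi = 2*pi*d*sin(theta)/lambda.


psi = 2*pi*0.53500*sin(37.650 deg) = 2.053329 rad
AF = |sin(7*2.053329/2) / (7*sin(2.053329/2))| = 0.1312

0.1312


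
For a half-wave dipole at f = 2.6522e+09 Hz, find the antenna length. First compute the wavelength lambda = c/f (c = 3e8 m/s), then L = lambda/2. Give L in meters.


lambda = c / f = 3.0000e+08 / 2.6522e+09 = 0.1131136 m
L = lambda / 2 = 0.1131136 / 2 = 0.05656 m

0.05656 m


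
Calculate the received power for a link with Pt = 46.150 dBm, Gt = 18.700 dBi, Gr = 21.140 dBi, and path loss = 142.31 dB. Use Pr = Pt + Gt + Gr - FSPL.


Pr = 46.150 + 18.700 + 21.140 - 142.31 = -56.32 dBm

-56.32 dBm


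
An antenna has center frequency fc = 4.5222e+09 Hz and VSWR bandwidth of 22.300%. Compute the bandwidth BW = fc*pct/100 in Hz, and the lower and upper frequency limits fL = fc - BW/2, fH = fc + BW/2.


BW = 4.5222e+09 * 22.300/100 = 1.008451e+09 Hz
fL = 4.5222e+09 - 1.008451e+09/2 = 4.018e+09 Hz
fH = 4.5222e+09 + 1.008451e+09/2 = 5.026e+09 Hz

BW=1.008e+09 Hz, fL=4.018e+09 Hz, fH=5.026e+09 Hz


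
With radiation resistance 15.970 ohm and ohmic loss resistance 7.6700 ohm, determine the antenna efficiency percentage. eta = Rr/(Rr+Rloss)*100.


eta = 15.970 / (15.970 + 7.6700) * 100 = 67.55%

67.55%


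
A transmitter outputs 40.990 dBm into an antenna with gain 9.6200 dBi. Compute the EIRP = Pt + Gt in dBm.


EIRP = Pt + Gt = 40.990 + 9.6200 = 50.61 dBm

50.61 dBm


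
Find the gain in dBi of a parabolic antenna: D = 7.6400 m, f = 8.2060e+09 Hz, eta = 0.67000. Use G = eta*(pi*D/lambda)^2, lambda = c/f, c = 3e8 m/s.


lambda = c / f = 3.0000e+08 / 8.2060e+09 = 0.03655862 m
G_linear = 0.67000 * (pi * 7.6400 / 0.03655862)^2 = 288789.7
G_dBi = 10 * log10(288789.7) = 54.61 dBi

54.61 dBi
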